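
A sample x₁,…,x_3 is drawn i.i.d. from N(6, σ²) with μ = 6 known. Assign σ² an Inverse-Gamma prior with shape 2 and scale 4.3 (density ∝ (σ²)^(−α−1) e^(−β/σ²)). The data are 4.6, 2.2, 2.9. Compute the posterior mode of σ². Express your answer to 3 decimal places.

Sum of squared deviations about the known mean: SS = (4.6−6)² + (2.2−6)² + (2.9−6)² = 26.01.
The Normal likelihood contributes (σ²)^(−n/2) exp(−SS/(2σ²)), so the posterior is Inverse-Gamma(α + n/2, β + SS/2) = Inverse-Gamma(3.5, 17.305).
The mode of Inverse-Gamma(a, b) is b/(a+1) = 17.305/4.5 ≈ 3.846.

σ̂²_MAP = 3.846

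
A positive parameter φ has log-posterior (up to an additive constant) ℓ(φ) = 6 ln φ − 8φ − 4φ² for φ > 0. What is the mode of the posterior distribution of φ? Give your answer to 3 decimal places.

ℓ'(φ) = 6/φ − 8 − 8φ. Setting this to zero and multiplying by φ: 8φ² + 8φ − 6 = 0.
φ = (−8 + √(8² + 4·8·6)) / (2·8) = (−8 + √256) / 16 = (−8 + 16)/16 = 1/2.
ℓ''(φ) = −6/φ² − 8 < 0, confirming a maximum.

φ̂_MAP = 0.500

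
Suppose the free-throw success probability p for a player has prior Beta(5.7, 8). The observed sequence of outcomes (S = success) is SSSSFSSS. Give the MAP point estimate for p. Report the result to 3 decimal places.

Prior: Beta(5.7, 8).
Data: 7 successes in 8 trials (from the sequence). The binomial likelihood contributes p^7(1−p)^1, so the posterior is Beta(5.7+7, 8+1) = Beta(12.7, 9).
For Beta(a, b) with a, b > 1 the mode is (a−1)/(a+b−2) = 11.7/19.7 ≈ 0.594.

p̂_MAP = 0.594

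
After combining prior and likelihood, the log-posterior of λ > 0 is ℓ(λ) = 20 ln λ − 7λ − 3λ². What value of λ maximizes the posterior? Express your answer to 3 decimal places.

ℓ'(λ) = 20/λ − 7 − 6λ. Setting this to zero and multiplying by λ: 6λ² + 7λ − 20 = 0.
λ = (−7 + √(7² + 4·6·20)) / (2·6) = (−7 + √529) / 12 = (−7 + 23)/12 = 4/3.
ℓ''(λ) = −20/λ² − 6 < 0, confirming a maximum.

λ̂_MAP = 1.333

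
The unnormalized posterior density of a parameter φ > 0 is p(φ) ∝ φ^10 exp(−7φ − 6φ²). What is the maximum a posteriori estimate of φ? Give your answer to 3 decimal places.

φ̂_MAP = 0.667

ℓ'(φ) = 10/φ − 7 − 12φ. Setting this to zero and multiplying by φ: 12φ² + 7φ − 10 = 0.
φ = (−7 + √(7² + 4·12·10)) / (2·12) = (−7 + √529) / 24 = (−7 + 23)/24 = 2/3.
ℓ''(φ) = −10/φ² − 12 < 0, confirming a maximum.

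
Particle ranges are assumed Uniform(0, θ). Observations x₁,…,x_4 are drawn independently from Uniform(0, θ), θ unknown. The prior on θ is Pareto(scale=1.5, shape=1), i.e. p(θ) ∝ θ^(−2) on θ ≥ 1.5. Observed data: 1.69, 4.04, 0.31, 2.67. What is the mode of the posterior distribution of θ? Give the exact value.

θ̂_MAP = 4.04

The Uniform(0, θ) likelihood is θ^(−n) for θ ≥ max(xᵢ), zero otherwise. Here max(xᵢ) = 4.04.
Posterior ∝ θ^(−2) · θ^(−4) = θ^(−6) on θ ≥ max(1.5, 4.04) = 4.04.
This density is strictly decreasing in θ, so the posterior mode lies at the lower boundary of the support.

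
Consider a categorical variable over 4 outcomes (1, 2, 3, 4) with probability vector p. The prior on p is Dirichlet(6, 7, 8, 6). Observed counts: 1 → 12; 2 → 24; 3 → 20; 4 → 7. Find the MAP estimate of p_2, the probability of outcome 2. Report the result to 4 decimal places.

MAP estimate: 0.3488

The posterior is Dirichlet(αᵢ + nᵢ) = Dirichlet(18, 31, 28, 13).
For a Dirichlet(a₁,…,a_K) with all aᵢ > 1, the mode has j-th component (aⱼ − 1)/(Σaᵢ − K).
Here Σaᵢ = 90 and K = 4, so p_2 = (31 − 1)/(90 − 4) = 30/86 ≈ 0.3488.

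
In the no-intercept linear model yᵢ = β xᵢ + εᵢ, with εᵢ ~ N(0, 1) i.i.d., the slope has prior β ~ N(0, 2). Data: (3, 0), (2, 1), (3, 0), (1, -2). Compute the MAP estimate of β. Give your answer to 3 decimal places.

log p(β | y) = −Σ(yᵢ − βxᵢ)²/(2·1) − β²/(2·2) + const.
Setting the derivative to zero: Σxᵢ(yᵢ − βxᵢ)/1 − β/2 = 0, so β = Σxᵢyᵢ / (Σxᵢ² + σ²/τ²).
Σxᵢyᵢ = 3·0 + 2·1 + 3·0 + 1·(-2) = 0; Σxᵢ² = 23; σ²/τ² = 0.5.
β̂_MAP = 0 / (23 + 0.5) = 0/23.5 ≈ 0.000.

β̂_MAP = 0.000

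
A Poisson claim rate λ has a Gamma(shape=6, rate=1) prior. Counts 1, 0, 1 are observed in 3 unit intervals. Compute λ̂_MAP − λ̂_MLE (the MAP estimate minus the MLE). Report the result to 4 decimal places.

MAP − MLE = 1.0833

Σxᵢ = 2. Posterior is Gamma(8, 4); MAP = (8−1)/4 = 7/4 ≈ 1.75000.
MLE = x̄ = 2/3 ≈ 0.66667.
Difference = 7/4 − 2/3 = 13/12 ≈ 1.0833.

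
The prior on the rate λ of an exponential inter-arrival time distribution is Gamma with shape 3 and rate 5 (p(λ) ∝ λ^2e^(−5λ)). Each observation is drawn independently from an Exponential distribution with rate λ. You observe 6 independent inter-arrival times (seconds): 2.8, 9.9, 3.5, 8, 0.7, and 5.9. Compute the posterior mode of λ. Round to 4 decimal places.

λ̂_MAP = 0.2235

The Exponential(rate=λ) likelihood is ∝ λ^n e^(−λΣtᵢ). Here n = 6 and Σtᵢ = 2.8 + 9.9 + 3.5 + 8 + 0.7 + 5.9 = 30.8.
Posterior ∝ λ^2e^(−5λ) · λ^6e^(−30.8λ) = λ^8e^(−35.8λ), i.e. Gamma(9, 35.8).
Mode = (a−1)/b = 8/35.8 ≈ 0.2235.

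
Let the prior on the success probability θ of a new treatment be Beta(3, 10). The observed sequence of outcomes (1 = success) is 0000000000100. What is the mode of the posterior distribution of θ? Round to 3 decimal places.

Prior: Beta(3, 10).
Data: 1 success in 13 trials (from the sequence). The binomial likelihood contributes θ(1−θ)^12, so the posterior is Beta(3+1, 10+12) = Beta(4, 22).
For Beta(a, b) with a, b > 1 the mode is (a−1)/(a+b−2) = 3/24 ≈ 0.125.

θ̂_MAP = 0.125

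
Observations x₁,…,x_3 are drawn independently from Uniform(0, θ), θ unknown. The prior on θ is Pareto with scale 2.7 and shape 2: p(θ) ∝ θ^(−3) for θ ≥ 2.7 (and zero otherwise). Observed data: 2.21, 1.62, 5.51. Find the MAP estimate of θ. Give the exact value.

θ̂_MAP = 5.51

The Uniform(0, θ) likelihood is θ^(−n) for θ ≥ max(xᵢ), zero otherwise. Here max(xᵢ) = 5.51.
Posterior ∝ θ^(−3) · θ^(−3) = θ^(−6) on θ ≥ max(2.7, 5.51) = 5.51.
This density is strictly decreasing in θ, so the posterior mode lies at the lower boundary of the support.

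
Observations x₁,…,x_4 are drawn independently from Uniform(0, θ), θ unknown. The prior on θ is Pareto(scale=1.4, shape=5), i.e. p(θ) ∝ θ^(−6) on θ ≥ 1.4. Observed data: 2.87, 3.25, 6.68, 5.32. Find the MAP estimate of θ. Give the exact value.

The Uniform(0, θ) likelihood is θ^(−n) for θ ≥ max(xᵢ), zero otherwise. Here max(xᵢ) = 6.68.
Posterior ∝ θ^(−6) · θ^(−4) = θ^(−10) on θ ≥ max(1.4, 6.68) = 6.68.
This density is strictly decreasing in θ, so the posterior mode lies at the lower boundary of the support.

θ̂_MAP = 6.68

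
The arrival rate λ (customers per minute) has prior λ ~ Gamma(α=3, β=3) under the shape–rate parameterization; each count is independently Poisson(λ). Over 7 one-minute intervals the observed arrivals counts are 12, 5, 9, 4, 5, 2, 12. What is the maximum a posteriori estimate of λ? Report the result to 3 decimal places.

Σxᵢ = 12+5+9+4+5+2+12 = 49, with n = 7.
Posterior ∝ λ^2e^(−3λ) · λ^49e^(−7λ) = λ^51e^(−10λ), i.e. Gamma(shape=52, rate=10).
The mode of a Gamma(a, b) with a ≥ 1 (shape–rate) is (a−1)/b = 51/10 ≈ 5.100.

λ̂_MAP = 5.100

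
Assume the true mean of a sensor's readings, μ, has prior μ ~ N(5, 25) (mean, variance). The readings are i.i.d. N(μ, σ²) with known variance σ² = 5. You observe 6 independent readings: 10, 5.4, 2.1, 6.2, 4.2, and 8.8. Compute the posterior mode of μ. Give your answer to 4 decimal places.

n = 6; x̄ = (10 + 5.4 + 2.1 + 6.2 + 4.2 + 8.8)/6 = 36.7/6 = 367/60 ≈ 6.1167.
For a Normal prior and Normal likelihood with known variance, the posterior is Normal; its mode equals its mean, the precision-weighted average.
Prior precision 1/σ₀² = 1/25 = 0.04; data precision n/σ² = 6/5 = 1.2.
μ̂ = (0.04·5 + 1.2·(367/60)) / (0.04 + 1.2) = 7.54/1.24 = 377/62 ≈ 6.0806.

μ̂_MAP = 6.0806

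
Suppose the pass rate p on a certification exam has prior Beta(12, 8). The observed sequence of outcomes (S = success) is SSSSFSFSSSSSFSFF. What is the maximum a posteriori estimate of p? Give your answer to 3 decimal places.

p̂_MAP = 0.647

Prior: Beta(12, 8).
Data: 11 successes in 16 trials (from the sequence). The binomial likelihood contributes p^11(1−p)^5, so the posterior is Beta(12+11, 8+5) = Beta(23, 13).
For Beta(a, b) with a, b > 1 the mode is (a−1)/(a+b−2) = 22/34 ≈ 0.647.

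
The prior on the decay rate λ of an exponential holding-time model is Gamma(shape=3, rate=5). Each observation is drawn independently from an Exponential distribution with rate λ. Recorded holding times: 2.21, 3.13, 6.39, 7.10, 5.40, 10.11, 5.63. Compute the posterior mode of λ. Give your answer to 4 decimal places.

λ̂_MAP = 0.2001

The Exponential(rate=λ) likelihood is ∝ λ^n e^(−λΣtᵢ). Here n = 7 and Σtᵢ = 2.21 + 3.13 + 6.39 + 7.10 + 5.40 + 10.11 + 5.63 = 39.97.
Posterior ∝ λ^2e^(−5λ) · λ^7e^(−39.97λ) = λ^9e^(−44.97λ), i.e. Gamma(10, 44.97).
Mode = (a−1)/b = 9/44.97 ≈ 0.2001.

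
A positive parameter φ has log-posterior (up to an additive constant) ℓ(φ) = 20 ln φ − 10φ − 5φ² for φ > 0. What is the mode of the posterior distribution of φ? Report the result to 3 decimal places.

ℓ'(φ) = 20/φ − 10 − 10φ. Setting this to zero and multiplying by φ: 10φ² + 10φ − 20 = 0.
φ = (−10 + √(10² + 4·10·20)) / (2·10) = (−10 + √900) / 20 = (−10 + 30)/20 = 1.
ℓ''(φ) = −20/φ² − 10 < 0, confirming a maximum.

φ̂_MAP = 1.000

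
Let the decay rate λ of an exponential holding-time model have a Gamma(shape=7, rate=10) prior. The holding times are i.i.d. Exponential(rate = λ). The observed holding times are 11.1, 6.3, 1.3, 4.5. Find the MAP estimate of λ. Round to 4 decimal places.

λ̂_MAP = 0.3012

The Exponential(rate=λ) likelihood is ∝ λ^n e^(−λΣtᵢ). Here n = 4 and Σtᵢ = 11.1 + 6.3 + 1.3 + 4.5 = 23.2.
Posterior ∝ λ^6e^(−10λ) · λ^4e^(−23.2λ) = λ^10e^(−33.2λ), i.e. Gamma(11, 33.2).
Mode = (a−1)/b = 10/33.2 ≈ 0.3012.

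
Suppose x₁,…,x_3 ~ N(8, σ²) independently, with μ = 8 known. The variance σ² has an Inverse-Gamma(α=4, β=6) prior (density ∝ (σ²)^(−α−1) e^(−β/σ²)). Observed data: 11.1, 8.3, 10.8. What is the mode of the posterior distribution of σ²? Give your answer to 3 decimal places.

σ̂²_MAP = 2.272

Sum of squared deviations about the known mean: SS = (11.1−8)² + (8.3−8)² + (10.8−8)² = 17.54.
The Normal likelihood contributes (σ²)^(−n/2) exp(−SS/(2σ²)), so the posterior is Inverse-Gamma(α + n/2, β + SS/2) = Inverse-Gamma(5.5, 14.77).
The mode of Inverse-Gamma(a, b) is b/(a+1) = 14.77/6.5 ≈ 2.272.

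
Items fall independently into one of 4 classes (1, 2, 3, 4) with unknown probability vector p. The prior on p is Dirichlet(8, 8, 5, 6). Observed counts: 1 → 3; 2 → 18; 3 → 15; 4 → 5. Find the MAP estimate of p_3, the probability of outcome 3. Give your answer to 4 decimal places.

MAP estimate: 0.2969

The posterior is Dirichlet(αᵢ + nᵢ) = Dirichlet(11, 26, 20, 11).
For a Dirichlet(a₁,…,a_K) with all aᵢ > 1, the mode has j-th component (aⱼ − 1)/(Σaᵢ − K).
Here Σaᵢ = 68 and K = 4, so p_3 = (20 − 1)/(68 − 4) = 19/64 ≈ 0.2969.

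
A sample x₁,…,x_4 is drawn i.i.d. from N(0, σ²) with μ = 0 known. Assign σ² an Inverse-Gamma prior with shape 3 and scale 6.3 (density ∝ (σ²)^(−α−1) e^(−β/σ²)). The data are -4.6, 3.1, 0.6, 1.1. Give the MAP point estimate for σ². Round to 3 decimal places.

σ̂²_MAP = 3.745

Sum of squared deviations about the known mean: SS = (-4.6−0)² + (3.1−0)² + (0.6−0)² + (1.1−0)² = 32.34.
The Normal likelihood contributes (σ²)^(−n/2) exp(−SS/(2σ²)), so the posterior is Inverse-Gamma(α + n/2, β + SS/2) = Inverse-Gamma(5, 22.47).
The mode of Inverse-Gamma(a, b) is b/(a+1) = 22.47/6 ≈ 3.745.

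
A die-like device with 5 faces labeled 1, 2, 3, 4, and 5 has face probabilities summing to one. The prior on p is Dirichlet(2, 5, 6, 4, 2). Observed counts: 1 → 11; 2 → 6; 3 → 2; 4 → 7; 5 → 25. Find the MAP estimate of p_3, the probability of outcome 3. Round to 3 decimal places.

The posterior is Dirichlet(αᵢ + nᵢ) = Dirichlet(13, 11, 8, 11, 27).
For a Dirichlet(a₁,…,a_K) with all aᵢ > 1, the mode has j-th component (aⱼ − 1)/(Σaᵢ − K).
Here Σaᵢ = 70 and K = 5, so p_3 = (8 − 1)/(70 − 5) = 7/65 ≈ 0.108.

MAP estimate: 0.108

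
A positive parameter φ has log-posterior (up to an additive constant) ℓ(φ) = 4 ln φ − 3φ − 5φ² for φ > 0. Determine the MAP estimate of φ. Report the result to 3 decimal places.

ℓ'(φ) = 4/φ − 3 − 10φ. Setting this to zero and multiplying by φ: 10φ² + 3φ − 4 = 0.
φ = (−3 + √(3² + 4·10·4)) / (2·10) = (−3 + √169) / 20 = (−3 + 13)/20 = 1/2.
ℓ''(φ) = −4/φ² − 10 < 0, confirming a maximum.

φ̂_MAP = 0.500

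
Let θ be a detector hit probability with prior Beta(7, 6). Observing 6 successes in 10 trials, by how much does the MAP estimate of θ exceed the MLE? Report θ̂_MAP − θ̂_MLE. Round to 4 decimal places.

Posterior is Beta(13, 10); MAP = (13−1)/(23−2) = 12/21 ≈ 0.57143.
MLE ignores the prior: θ̂_MLE = k/n = 6/10 ≈ 0.60000.
Difference = 12/21 − 6/10 = -1/35 ≈ -0.0286.

MAP − MLE = -0.0286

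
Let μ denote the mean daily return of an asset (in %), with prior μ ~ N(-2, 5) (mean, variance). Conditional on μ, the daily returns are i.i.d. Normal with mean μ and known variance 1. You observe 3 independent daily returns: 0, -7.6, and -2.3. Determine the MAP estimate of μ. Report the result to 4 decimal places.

n = 3; x̄ = (0 + (-7.6) + (-2.3))/3 = -9.9/3 = -3.3.
For a Normal prior and Normal likelihood with known variance, the posterior is Normal; its mode equals its mean, the precision-weighted average.
Prior precision 1/σ₀² = 1/5 = 0.2; data precision n/σ² = 3/1 = 3.
μ̂ = (0.2·(-2) + 3·(-3.3)) / (0.2 + 3) = (-10.3)/3.2 = -3.21875 ≈ -3.2188.

μ̂_MAP = -3.2188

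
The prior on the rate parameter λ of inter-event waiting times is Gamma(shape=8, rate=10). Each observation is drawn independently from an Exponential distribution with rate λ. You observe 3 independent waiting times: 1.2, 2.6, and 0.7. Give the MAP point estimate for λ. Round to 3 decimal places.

λ̂_MAP = 0.690

The Exponential(rate=λ) likelihood is ∝ λ^n e^(−λΣtᵢ). Here n = 3 and Σtᵢ = 1.2 + 2.6 + 0.7 = 4.5.
Posterior ∝ λ^7e^(−10λ) · λ^3e^(−4.5λ) = λ^10e^(−14.5λ), i.e. Gamma(11, 14.5).
Mode = (a−1)/b = 10/14.5 ≈ 0.690.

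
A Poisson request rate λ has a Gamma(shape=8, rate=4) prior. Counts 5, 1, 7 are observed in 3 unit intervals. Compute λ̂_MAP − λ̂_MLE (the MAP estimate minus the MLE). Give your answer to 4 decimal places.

MAP − MLE = -1.4762

Σxᵢ = 13. Posterior is Gamma(21, 7); MAP = (21−1)/7 = 20/7 ≈ 2.85714.
MLE = x̄ = 13/3 ≈ 4.33333.
Difference = 20/7 − 13/3 = -31/21 ≈ -1.4762.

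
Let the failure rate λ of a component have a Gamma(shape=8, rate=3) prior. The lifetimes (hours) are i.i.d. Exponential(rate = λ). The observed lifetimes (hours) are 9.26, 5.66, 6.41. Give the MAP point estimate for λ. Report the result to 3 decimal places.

The Exponential(rate=λ) likelihood is ∝ λ^n e^(−λΣtᵢ). Here n = 3 and Σtᵢ = 9.26 + 5.66 + 6.41 = 21.33.
Posterior ∝ λ^7e^(−3λ) · λ^3e^(−21.33λ) = λ^10e^(−24.33λ), i.e. Gamma(11, 24.33).
Mode = (a−1)/b = 10/24.33 ≈ 0.411.

λ̂_MAP = 0.411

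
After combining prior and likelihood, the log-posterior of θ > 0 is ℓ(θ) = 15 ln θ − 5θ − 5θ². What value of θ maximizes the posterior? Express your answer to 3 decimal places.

ℓ'(θ) = 15/θ − 5 − 10θ. Setting this to zero and multiplying by θ: 10θ² + 5θ − 15 = 0.
θ = (−5 + √(5² + 4·10·15)) / (2·10) = (−5 + √625) / 20 = (−5 + 25)/20 = 1.
ℓ''(θ) = −15/θ² − 10 < 0, confirming a maximum.

θ̂_MAP = 1.000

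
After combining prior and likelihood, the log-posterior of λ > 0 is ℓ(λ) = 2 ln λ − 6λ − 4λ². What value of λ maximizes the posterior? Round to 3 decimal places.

λ̂_MAP = 0.250

ℓ'(λ) = 2/λ − 6 − 8λ. Setting this to zero and multiplying by λ: 8λ² + 6λ − 2 = 0.
λ = (−6 + √(6² + 4·8·2)) / (2·8) = (−6 + √100) / 16 = (−6 + 10)/16 = 1/4.
ℓ''(λ) = −2/λ² − 8 < 0, confirming a maximum.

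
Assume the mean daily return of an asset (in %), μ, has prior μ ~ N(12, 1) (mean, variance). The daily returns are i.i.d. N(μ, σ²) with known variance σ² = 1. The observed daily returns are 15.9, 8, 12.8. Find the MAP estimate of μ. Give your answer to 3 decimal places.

n = 3; x̄ = (15.9 + 8 + 12.8)/3 = 36.7/3 = 367/30 ≈ 12.2333.
For a Normal prior and Normal likelihood with known variance, the posterior is Normal; its mode equals its mean, the precision-weighted average.
Prior precision 1/σ₀² = 1/1 = 1; data precision n/σ² = 3/1 = 3.
μ̂ = (1·12 + 3·(367/30)) / (1 + 3) = 48.7/4 = 12.175.

μ̂_MAP = 12.175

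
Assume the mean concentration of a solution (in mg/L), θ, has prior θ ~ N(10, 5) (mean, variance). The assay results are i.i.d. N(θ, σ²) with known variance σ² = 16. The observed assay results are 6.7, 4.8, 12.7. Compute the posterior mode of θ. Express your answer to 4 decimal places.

θ̂_MAP = 9.0645

n = 3; x̄ = (6.7 + 4.8 + 12.7)/3 = 24.2/3 = 121/15 ≈ 8.0667.
For a Normal prior and Normal likelihood with known variance, the posterior is Normal; its mode equals its mean, the precision-weighted average.
Prior precision 1/σ₀² = 1/5 = 0.2; data precision n/σ² = 3/16 = 0.1875.
θ̂ = (0.2·10 + 0.1875·(121/15)) / (0.2 + 0.1875) = 3.5125/0.3875 = 281/31 ≈ 9.0645.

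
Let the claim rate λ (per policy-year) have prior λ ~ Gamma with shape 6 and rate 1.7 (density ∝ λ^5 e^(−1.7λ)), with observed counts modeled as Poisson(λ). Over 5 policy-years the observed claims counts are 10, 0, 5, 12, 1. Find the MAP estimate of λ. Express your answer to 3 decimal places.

Σxᵢ = 10+0+5+12+1 = 28, with n = 5.
Posterior ∝ λ^5e^(−1.7λ) · λ^28e^(−5λ) = λ^33e^(−6.7λ), i.e. Gamma(shape=34, rate=6.7).
The mode of a Gamma(a, b) with a ≥ 1 (shape–rate) is (a−1)/b = 33/6.7 ≈ 4.925.

λ̂_MAP = 4.925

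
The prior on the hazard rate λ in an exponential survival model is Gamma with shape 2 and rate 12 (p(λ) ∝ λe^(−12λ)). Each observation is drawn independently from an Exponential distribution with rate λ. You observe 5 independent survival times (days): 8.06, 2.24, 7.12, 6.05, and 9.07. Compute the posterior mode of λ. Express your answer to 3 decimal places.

The Exponential(rate=λ) likelihood is ∝ λ^n e^(−λΣtᵢ). Here n = 5 and Σtᵢ = 8.06 + 2.24 + 7.12 + 6.05 + 9.07 = 32.54.
Posterior ∝ λe^(−12λ) · λ^5e^(−32.54λ) = λ^6e^(−44.54λ), i.e. Gamma(7, 44.54).
Mode = (a−1)/b = 6/44.54 ≈ 0.135.

λ̂_MAP = 0.135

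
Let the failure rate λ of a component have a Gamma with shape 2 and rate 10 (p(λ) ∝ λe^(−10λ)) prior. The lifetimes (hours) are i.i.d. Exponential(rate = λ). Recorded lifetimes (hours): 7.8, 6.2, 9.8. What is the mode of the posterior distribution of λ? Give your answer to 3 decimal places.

The Exponential(rate=λ) likelihood is ∝ λ^n e^(−λΣtᵢ). Here n = 3 and Σtᵢ = 7.8 + 6.2 + 9.8 = 23.8.
Posterior ∝ λe^(−10λ) · λ^3e^(−23.8λ) = λ^4e^(−33.8λ), i.e. Gamma(5, 33.8).
Mode = (a−1)/b = 4/33.8 ≈ 0.118.

λ̂_MAP = 0.118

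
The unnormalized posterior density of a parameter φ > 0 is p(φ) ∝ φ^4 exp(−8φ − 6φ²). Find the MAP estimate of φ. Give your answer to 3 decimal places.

ℓ'(φ) = 4/φ − 8 − 12φ. Setting this to zero and multiplying by φ: 12φ² + 8φ − 4 = 0.
φ = (−8 + √(8² + 4·12·4)) / (2·12) = (−8 + √256) / 24 = (−8 + 16)/24 = 1/3.
ℓ''(φ) = −4/φ² − 12 < 0, confirming a maximum.

φ̂_MAP = 0.333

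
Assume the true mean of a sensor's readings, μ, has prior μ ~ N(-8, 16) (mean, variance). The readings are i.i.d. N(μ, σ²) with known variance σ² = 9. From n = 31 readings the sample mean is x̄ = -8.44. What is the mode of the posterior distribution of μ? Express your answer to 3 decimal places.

μ̂_MAP = -8.432

n = 31, x̄ = -8.44.
For a Normal prior and Normal likelihood with known variance, the posterior is Normal; its mode equals its mean, the precision-weighted average.
Prior precision 1/σ₀² = 1/16 = 0.0625; data precision n/σ² = 31/9.
μ̂ = (0.0625·(-8) + (31/9)·(-8.44)) / (0.0625 + 31/9) = (-13307/450)/(505/144) = -106456/12625 ≈ -8.432.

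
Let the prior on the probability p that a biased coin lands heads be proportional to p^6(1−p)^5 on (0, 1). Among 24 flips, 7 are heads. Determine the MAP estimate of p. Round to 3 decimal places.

p̂_MAP = 0.371

The prior density ∝ p^6(1−p)^5 is the kernel of Beta(7, 6).
Data: 7 successes in 24 trials. The binomial likelihood contributes p^7(1−p)^17, so the posterior is Beta(7+7, 6+17) = Beta(14, 23).
For Beta(a, b) with a, b > 1 the mode is (a−1)/(a+b−2) = 13/35 ≈ 0.371.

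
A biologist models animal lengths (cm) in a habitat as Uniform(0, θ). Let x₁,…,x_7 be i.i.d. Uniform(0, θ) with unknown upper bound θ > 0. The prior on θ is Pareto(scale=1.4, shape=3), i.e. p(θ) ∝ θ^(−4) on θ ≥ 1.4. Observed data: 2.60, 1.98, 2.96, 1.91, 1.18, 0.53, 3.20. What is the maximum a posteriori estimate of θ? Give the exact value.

The Uniform(0, θ) likelihood is θ^(−n) for θ ≥ max(xᵢ), zero otherwise. Here max(xᵢ) = 3.20.
Posterior ∝ θ^(−4) · θ^(−7) = θ^(−11) on θ ≥ max(1.4, 3.20) = 3.20.
This density is strictly decreasing in θ, so the posterior mode lies at the lower boundary of the support.

θ̂_MAP = 3.20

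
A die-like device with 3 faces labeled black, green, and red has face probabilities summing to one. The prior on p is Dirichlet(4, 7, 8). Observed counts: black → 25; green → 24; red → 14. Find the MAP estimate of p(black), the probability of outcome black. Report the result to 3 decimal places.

MAP estimate of p(black) = 0.354

The posterior is Dirichlet(αᵢ + nᵢ) = Dirichlet(29, 31, 22).
For a Dirichlet(a₁,…,a_K) with all aᵢ > 1, the mode has j-th component (aⱼ − 1)/(Σaᵢ − K).
Here Σaᵢ = 82 and K = 3, so p(black) = (29 − 1)/(82 − 3) = 28/79 ≈ 0.354.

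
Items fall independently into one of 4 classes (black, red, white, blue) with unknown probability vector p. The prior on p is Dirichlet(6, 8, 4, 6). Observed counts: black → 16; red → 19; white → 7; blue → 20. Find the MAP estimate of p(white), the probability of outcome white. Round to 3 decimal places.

MAP estimate of p(white) = 0.122

The posterior is Dirichlet(αᵢ + nᵢ) = Dirichlet(22, 27, 11, 26).
For a Dirichlet(a₁,…,a_K) with all aᵢ > 1, the mode has j-th component (aⱼ − 1)/(Σaᵢ − K).
Here Σaᵢ = 86 and K = 4, so p(white) = (11 − 1)/(86 − 4) = 10/82 ≈ 0.122.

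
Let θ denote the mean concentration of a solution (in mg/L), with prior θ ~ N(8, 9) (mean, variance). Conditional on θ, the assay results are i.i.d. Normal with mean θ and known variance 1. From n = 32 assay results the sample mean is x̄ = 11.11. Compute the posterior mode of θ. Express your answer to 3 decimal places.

n = 32, x̄ = 11.11.
For a Normal prior and Normal likelihood with known variance, the posterior is Normal; its mode equals its mean, the precision-weighted average.
Prior precision 1/σ₀² = 1/9; data precision n/σ² = 32/1 = 32.
θ̂ = ((1/9)·8 + 32·11.11) / (1/9 + 32) = (80192/225)/(289/9) = 80192/7225 ≈ 11.099.

θ̂_MAP = 11.099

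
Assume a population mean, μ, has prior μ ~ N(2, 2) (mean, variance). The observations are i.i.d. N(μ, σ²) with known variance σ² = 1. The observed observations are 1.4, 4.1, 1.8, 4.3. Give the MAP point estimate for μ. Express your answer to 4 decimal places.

μ̂_MAP = 2.8000

n = 4; x̄ = (1.4 + 4.1 + 1.8 + 4.3)/4 = 11.6/4 = 2.9.
For a Normal prior and Normal likelihood with known variance, the posterior is Normal; its mode equals its mean, the precision-weighted average.
Prior precision 1/σ₀² = 1/2 = 0.5; data precision n/σ² = 4/1 = 4.
μ̂ = (0.5·2 + 4·2.9) / (0.5 + 4) = 12.6/4.5 = 2.8000.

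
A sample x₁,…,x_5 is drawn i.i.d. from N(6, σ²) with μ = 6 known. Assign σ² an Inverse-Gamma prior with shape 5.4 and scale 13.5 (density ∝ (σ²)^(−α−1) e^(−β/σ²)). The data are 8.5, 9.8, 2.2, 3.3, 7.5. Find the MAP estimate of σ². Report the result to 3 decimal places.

Sum of squared deviations about the known mean: SS = (8.5−6)² + (9.8−6)² + (2.2−6)² + (3.3−6)² + (7.5−6)² = 44.67.
The Normal likelihood contributes (σ²)^(−n/2) exp(−SS/(2σ²)), so the posterior is Inverse-Gamma(α + n/2, β + SS/2) = Inverse-Gamma(7.9, 35.835).
The mode of Inverse-Gamma(a, b) is b/(a+1) = 35.835/8.9 ≈ 4.026.

σ̂²_MAP = 4.026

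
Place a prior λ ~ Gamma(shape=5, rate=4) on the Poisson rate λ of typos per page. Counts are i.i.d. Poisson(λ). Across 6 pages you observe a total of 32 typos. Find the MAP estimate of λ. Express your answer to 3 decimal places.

λ̂_MAP = 3.600

Σxᵢ = 32, n = 6.
Posterior ∝ λ^4e^(−4λ) · λ^32e^(−6λ) = λ^36e^(−10λ), i.e. Gamma(shape=37, rate=10).
The mode of a Gamma(a, b) with a ≥ 1 (shape–rate) is (a−1)/b = 36/10 ≈ 3.600.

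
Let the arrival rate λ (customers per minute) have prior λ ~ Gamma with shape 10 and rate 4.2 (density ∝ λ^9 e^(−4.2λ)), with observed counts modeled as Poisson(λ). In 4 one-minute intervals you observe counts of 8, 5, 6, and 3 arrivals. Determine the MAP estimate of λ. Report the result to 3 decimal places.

Σxᵢ = 8+5+6+3 = 22, with n = 4.
Posterior ∝ λ^9e^(−4.2λ) · λ^22e^(−4λ) = λ^31e^(−8.2λ), i.e. Gamma(shape=32, rate=8.2).
The mode of a Gamma(a, b) with a ≥ 1 (shape–rate) is (a−1)/b = 31/8.2 ≈ 3.780.

λ̂_MAP = 3.780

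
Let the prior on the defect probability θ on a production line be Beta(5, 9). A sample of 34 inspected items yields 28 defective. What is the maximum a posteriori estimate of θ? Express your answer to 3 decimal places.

θ̂_MAP = 0.696

Prior: Beta(5, 9).
Data: 28 successes in 34 trials. The binomial likelihood contributes θ^28(1−θ)^6, so the posterior is Beta(5+28, 9+6) = Beta(33, 15).
For Beta(a, b) with a, b > 1 the mode is (a−1)/(a+b−2) = 32/46 ≈ 0.696.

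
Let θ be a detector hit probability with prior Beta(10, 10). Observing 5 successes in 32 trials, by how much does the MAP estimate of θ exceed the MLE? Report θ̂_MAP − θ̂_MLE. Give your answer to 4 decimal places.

Posterior is Beta(15, 37); MAP = (15−1)/(52−2) = 14/50 ≈ 0.28000.
MLE ignores the prior: θ̂_MLE = k/n = 5/32 ≈ 0.15625.
Difference = 14/50 − 5/32 = 99/800 ≈ 0.1238.

MAP − MLE = 0.1238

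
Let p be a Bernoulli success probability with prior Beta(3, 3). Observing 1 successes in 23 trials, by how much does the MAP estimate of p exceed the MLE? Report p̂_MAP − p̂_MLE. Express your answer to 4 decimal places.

MAP − MLE = 0.0676

Posterior is Beta(4, 25); MAP = (4−1)/(29−2) = 3/27 ≈ 0.11111.
MLE ignores the prior: p̂_MLE = k/n = 1/23 ≈ 0.04348.
Difference = 3/27 − 1/23 = 14/207 ≈ 0.0676.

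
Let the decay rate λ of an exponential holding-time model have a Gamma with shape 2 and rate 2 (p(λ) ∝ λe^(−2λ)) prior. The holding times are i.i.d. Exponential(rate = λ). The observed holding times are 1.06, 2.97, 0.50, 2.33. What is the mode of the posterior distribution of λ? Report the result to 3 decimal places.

The Exponential(rate=λ) likelihood is ∝ λ^n e^(−λΣtᵢ). Here n = 4 and Σtᵢ = 1.06 + 2.97 + 0.50 + 2.33 = 6.86.
Posterior ∝ λe^(−2λ) · λ^4e^(−6.86λ) = λ^5e^(−8.86λ), i.e. Gamma(6, 8.86).
Mode = (a−1)/b = 5/8.86 ≈ 0.564.

λ̂_MAP = 0.564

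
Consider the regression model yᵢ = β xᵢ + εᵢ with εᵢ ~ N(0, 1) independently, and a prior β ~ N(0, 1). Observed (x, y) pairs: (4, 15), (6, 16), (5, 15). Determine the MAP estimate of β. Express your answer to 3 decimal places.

β̂_MAP = 2.962

log p(β | y) = −Σ(yᵢ − βxᵢ)²/(2·1) − β²/(2·1) + const.
Setting the derivative to zero: Σxᵢ(yᵢ − βxᵢ)/1 − β/1 = 0, so β = Σxᵢyᵢ / (Σxᵢ² + σ²/τ²).
Σxᵢyᵢ = 4·15 + 6·16 + 5·15 = 231; Σxᵢ² = 77; σ²/τ² = 1.
β̂_MAP = 231 / (77 + 1) = 231/78 ≈ 2.962.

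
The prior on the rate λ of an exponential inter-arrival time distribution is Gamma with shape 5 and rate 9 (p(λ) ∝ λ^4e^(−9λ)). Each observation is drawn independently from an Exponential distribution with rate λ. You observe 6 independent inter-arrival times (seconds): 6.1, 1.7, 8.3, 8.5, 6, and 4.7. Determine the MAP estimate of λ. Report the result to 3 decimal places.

The Exponential(rate=λ) likelihood is ∝ λ^n e^(−λΣtᵢ). Here n = 6 and Σtᵢ = 6.1 + 1.7 + 8.3 + 8.5 + 6 + 4.7 = 35.3.
Posterior ∝ λ^4e^(−9λ) · λ^6e^(−35.3λ) = λ^10e^(−44.3λ), i.e. Gamma(11, 44.3).
Mode = (a−1)/b = 10/44.3 ≈ 0.226.

λ̂_MAP = 0.226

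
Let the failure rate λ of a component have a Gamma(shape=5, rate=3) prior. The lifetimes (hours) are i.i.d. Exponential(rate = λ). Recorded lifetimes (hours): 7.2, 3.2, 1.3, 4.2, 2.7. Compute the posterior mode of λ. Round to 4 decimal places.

The Exponential(rate=λ) likelihood is ∝ λ^n e^(−λΣtᵢ). Here n = 5 and Σtᵢ = 7.2 + 3.2 + 1.3 + 4.2 + 2.7 = 18.6.
Posterior ∝ λ^4e^(−3λ) · λ^5e^(−18.6λ) = λ^9e^(−21.6λ), i.e. Gamma(10, 21.6).
Mode = (a−1)/b = 9/21.6 ≈ 0.4167.

λ̂_MAP = 0.4167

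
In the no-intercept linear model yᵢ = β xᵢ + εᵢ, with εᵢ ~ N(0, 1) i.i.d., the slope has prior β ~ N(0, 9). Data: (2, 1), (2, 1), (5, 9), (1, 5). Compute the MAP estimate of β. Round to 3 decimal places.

log p(β | y) = −Σ(yᵢ − βxᵢ)²/(2·1) − β²/(2·9) + const.
Setting the derivative to zero: Σxᵢ(yᵢ − βxᵢ)/1 − β/9 = 0, so β = Σxᵢyᵢ / (Σxᵢ² + σ²/τ²).
Σxᵢyᵢ = 2·1 + 2·1 + 5·9 + 1·5 = 54; Σxᵢ² = 34; σ²/τ² = 1/9.
β̂_MAP = 54 / (34 + 1/9) = 54/(307/9) = 486/307 ≈ 1.583.

β̂_MAP = 1.583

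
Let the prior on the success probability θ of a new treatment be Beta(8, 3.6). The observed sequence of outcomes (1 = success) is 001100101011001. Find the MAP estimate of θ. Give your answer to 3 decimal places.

Prior: Beta(8, 3.6).
Data: 7 successes in 15 trials (from the sequence). The binomial likelihood contributes θ^7(1−θ)^8, so the posterior is Beta(8+7, 3.6+8) = Beta(15, 11.6).
For Beta(a, b) with a, b > 1 the mode is (a−1)/(a+b−2) = 14/24.6 ≈ 0.569.

θ̂_MAP = 0.569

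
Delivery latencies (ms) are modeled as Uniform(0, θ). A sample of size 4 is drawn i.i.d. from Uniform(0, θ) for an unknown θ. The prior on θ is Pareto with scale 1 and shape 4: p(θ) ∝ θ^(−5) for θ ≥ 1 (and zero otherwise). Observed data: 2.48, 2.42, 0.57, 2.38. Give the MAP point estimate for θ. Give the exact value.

θ̂_MAP = 2.48

The Uniform(0, θ) likelihood is θ^(−n) for θ ≥ max(xᵢ), zero otherwise. Here max(xᵢ) = 2.48.
Posterior ∝ θ^(−5) · θ^(−4) = θ^(−9) on θ ≥ max(1, 2.48) = 2.48.
This density is strictly decreasing in θ, so the posterior mode lies at the lower boundary of the support.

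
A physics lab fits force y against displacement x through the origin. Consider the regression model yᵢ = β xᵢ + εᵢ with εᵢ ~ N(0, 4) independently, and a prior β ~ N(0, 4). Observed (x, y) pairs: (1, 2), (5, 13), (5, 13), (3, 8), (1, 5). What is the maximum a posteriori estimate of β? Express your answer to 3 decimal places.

log p(β | y) = −Σ(yᵢ − βxᵢ)²/(2·4) − β²/(2·4) + const.
Setting the derivative to zero: Σxᵢ(yᵢ − βxᵢ)/4 − β/4 = 0, so β = Σxᵢyᵢ / (Σxᵢ² + σ²/τ²).
Σxᵢyᵢ = 1·2 + 5·13 + 5·13 + 3·8 + 1·5 = 161; Σxᵢ² = 61; σ²/τ² = 1.
β̂_MAP = 161 / (61 + 1) = 161/62 ≈ 2.597.

β̂_MAP = 2.597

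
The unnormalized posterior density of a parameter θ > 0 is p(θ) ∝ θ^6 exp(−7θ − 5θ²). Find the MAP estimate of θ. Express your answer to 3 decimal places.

ℓ'(θ) = 6/θ − 7 − 10θ. Setting this to zero and multiplying by θ: 10θ² + 7θ − 6 = 0.
θ = (−7 + √(7² + 4·10·6)) / (2·10) = (−7 + √289) / 20 = (−7 + 17)/20 = 1/2.
ℓ''(θ) = −6/θ² − 10 < 0, confirming a maximum.

θ̂_MAP = 0.500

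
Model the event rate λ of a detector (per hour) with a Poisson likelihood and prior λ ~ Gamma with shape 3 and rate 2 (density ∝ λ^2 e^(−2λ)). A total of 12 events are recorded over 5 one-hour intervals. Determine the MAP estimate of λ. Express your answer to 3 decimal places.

Σxᵢ = 12, n = 5.
Posterior ∝ λ^2e^(−2λ) · λ^12e^(−5λ) = λ^14e^(−7λ), i.e. Gamma(shape=15, rate=7).
The mode of a Gamma(a, b) with a ≥ 1 (shape–rate) is (a−1)/b = 14/7 ≈ 2.000.

λ̂_MAP = 2.000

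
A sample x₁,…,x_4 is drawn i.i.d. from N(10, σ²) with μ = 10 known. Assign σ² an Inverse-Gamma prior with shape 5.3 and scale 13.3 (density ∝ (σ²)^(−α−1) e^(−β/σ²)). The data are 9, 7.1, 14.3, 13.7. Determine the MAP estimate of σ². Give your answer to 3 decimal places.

Sum of squared deviations about the known mean: SS = (9−10)² + (7.1−10)² + (14.3−10)² + (13.7−10)² = 41.59.
The Normal likelihood contributes (σ²)^(−n/2) exp(−SS/(2σ²)), so the posterior is Inverse-Gamma(α + n/2, β + SS/2) = Inverse-Gamma(7.3, 34.095).
The mode of Inverse-Gamma(a, b) is b/(a+1) = 34.095/8.3 ≈ 4.108.

σ̂²_MAP = 4.108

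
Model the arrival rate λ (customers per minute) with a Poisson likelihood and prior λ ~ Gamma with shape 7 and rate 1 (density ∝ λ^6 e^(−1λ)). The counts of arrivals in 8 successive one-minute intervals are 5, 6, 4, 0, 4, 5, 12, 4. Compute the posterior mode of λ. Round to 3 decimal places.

Σxᵢ = 5+6+4+0+4+5+12+4 = 40, with n = 8.
Posterior ∝ λ^6e^(−1λ) · λ^40e^(−8λ) = λ^46e^(−9λ), i.e. Gamma(shape=47, rate=9).
The mode of a Gamma(a, b) with a ≥ 1 (shape–rate) is (a−1)/b = 46/9 ≈ 5.111.

λ̂_MAP = 5.111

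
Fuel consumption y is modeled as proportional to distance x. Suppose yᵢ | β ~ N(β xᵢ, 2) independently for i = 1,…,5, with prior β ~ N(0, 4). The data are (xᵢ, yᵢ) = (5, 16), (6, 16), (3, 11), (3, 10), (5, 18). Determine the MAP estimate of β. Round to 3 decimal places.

log p(β | y) = −Σ(yᵢ − βxᵢ)²/(2·2) − β²/(2·4) + const.
Setting the derivative to zero: Σxᵢ(yᵢ − βxᵢ)/2 − β/4 = 0, so β = Σxᵢyᵢ / (Σxᵢ² + σ²/τ²).
Σxᵢyᵢ = 5·16 + 6·16 + 3·11 + 3·10 + 5·18 = 329; Σxᵢ² = 104; σ²/τ² = 0.5.
β̂_MAP = 329 / (104 + 0.5) = 329/104.5 ≈ 3.148.

β̂_MAP = 3.148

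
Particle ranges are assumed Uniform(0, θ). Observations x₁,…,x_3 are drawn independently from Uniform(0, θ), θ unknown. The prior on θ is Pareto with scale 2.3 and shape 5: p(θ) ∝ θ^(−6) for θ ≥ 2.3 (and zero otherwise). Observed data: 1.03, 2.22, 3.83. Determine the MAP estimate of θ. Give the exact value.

The Uniform(0, θ) likelihood is θ^(−n) for θ ≥ max(xᵢ), zero otherwise. Here max(xᵢ) = 3.83.
Posterior ∝ θ^(−6) · θ^(−3) = θ^(−9) on θ ≥ max(2.3, 3.83) = 3.83.
This density is strictly decreasing in θ, so the posterior mode lies at the lower boundary of the support.

θ̂_MAP = 3.83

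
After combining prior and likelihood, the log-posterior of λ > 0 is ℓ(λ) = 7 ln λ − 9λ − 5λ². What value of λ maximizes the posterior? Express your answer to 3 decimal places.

λ̂_MAP = 0.500

ℓ'(λ) = 7/λ − 9 − 10λ. Setting this to zero and multiplying by λ: 10λ² + 9λ − 7 = 0.
λ = (−9 + √(9² + 4·10·7)) / (2·10) = (−9 + √361) / 20 = (−9 + 19)/20 = 1/2.
ℓ''(λ) = −7/λ² − 10 < 0, confirming a maximum.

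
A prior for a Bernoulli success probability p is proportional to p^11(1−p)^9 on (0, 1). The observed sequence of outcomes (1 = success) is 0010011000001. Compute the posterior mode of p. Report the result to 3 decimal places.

p̂_MAP = 0.455

The prior density ∝ p^11(1−p)^9 is the kernel of Beta(12, 10).
Data: 4 successes in 13 trials (from the sequence). The binomial likelihood contributes p^4(1−p)^9, so the posterior is Beta(12+4, 10+9) = Beta(16, 19).
For Beta(a, b) with a, b > 1 the mode is (a−1)/(a+b−2) = 15/33 ≈ 0.455.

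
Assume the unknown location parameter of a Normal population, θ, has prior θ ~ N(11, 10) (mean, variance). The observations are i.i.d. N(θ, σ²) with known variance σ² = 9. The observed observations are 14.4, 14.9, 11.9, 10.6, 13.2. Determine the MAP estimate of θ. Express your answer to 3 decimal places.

n = 5; x̄ = (14.4 + 14.9 + 11.9 + 10.6 + 13.2)/5 = 65/5 = 13.
For a Normal prior and Normal likelihood with known variance, the posterior is Normal; its mode equals its mean, the precision-weighted average.
Prior precision 1/σ₀² = 1/10 = 0.1; data precision n/σ² = 5/9.
θ̂ = (0.1·11 + (5/9)·13) / (0.1 + 5/9) = (749/90)/(59/90) = 749/59 ≈ 12.695.

θ̂_MAP = 12.695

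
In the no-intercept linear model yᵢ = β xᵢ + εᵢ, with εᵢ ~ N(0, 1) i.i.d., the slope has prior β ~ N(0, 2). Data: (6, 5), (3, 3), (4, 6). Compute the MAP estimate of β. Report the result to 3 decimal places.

log p(β | y) = −Σ(yᵢ − βxᵢ)²/(2·1) − β²/(2·2) + const.
Setting the derivative to zero: Σxᵢ(yᵢ − βxᵢ)/1 − β/2 = 0, so β = Σxᵢyᵢ / (Σxᵢ² + σ²/τ²).
Σxᵢyᵢ = 6·5 + 3·3 + 4·6 = 63; Σxᵢ² = 61; σ²/τ² = 0.5.
β̂_MAP = 63 / (61 + 0.5) = 63/61.5 ≈ 1.024.

β̂_MAP = 1.024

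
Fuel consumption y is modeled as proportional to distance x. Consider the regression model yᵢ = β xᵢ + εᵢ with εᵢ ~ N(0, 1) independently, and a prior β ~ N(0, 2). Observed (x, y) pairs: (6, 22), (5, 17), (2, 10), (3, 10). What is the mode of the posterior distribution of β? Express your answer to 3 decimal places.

log p(β | y) = −Σ(yᵢ − βxᵢ)²/(2·1) − β²/(2·2) + const.
Setting the derivative to zero: Σxᵢ(yᵢ − βxᵢ)/1 − β/2 = 0, so β = Σxᵢyᵢ / (Σxᵢ² + σ²/τ²).
Σxᵢyᵢ = 6·22 + 5·17 + 2·10 + 3·10 = 267; Σxᵢ² = 74; σ²/τ² = 0.5.
β̂_MAP = 267 / (74 + 0.5) = 267/74.5 ≈ 3.584.

β̂_MAP = 3.584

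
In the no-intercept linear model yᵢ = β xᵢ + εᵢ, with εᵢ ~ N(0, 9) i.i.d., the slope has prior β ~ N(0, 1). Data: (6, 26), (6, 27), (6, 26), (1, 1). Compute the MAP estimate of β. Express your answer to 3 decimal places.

log p(β | y) = −Σ(yᵢ − βxᵢ)²/(2·9) − β²/(2·1) + const.
Setting the derivative to zero: Σxᵢ(yᵢ − βxᵢ)/9 − β/1 = 0, so β = Σxᵢyᵢ / (Σxᵢ² + σ²/τ²).
Σxᵢyᵢ = 6·26 + 6·27 + 6·26 + 1·1 = 475; Σxᵢ² = 109; σ²/τ² = 9.
β̂_MAP = 475 / (109 + 9) = 475/118 ≈ 4.025.

β̂_MAP = 4.025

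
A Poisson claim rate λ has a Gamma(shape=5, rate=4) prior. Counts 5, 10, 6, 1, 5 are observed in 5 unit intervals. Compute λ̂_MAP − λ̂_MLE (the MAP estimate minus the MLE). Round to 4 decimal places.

MAP − MLE = -1.9556

Σxᵢ = 27. Posterior is Gamma(32, 9); MAP = (32−1)/9 = 31/9 ≈ 3.44444.
MLE = x̄ = 27/5 ≈ 5.40000.
Difference = 31/9 − 27/5 = -88/45 ≈ -1.9556.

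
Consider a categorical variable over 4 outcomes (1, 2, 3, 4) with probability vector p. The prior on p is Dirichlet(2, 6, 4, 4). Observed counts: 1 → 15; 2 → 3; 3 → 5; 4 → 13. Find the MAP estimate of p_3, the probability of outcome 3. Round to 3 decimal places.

The posterior is Dirichlet(αᵢ + nᵢ) = Dirichlet(17, 9, 9, 17).
For a Dirichlet(a₁,…,a_K) with all aᵢ > 1, the mode has j-th component (aⱼ − 1)/(Σaᵢ − K).
Here Σaᵢ = 52 and K = 4, so p_3 = (9 − 1)/(52 − 4) = 8/48 ≈ 0.167.

MAP estimate: 0.167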